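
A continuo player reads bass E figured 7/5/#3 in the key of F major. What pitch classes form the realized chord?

A third above E in this key is G, raised to G# by the sharp.
A fifth above E in this key is Bb.
A seventh above E in this key is D.

E, G#, Bb, D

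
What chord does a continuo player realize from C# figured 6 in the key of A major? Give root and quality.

A major

The figures 6 indicate a triad in first inversion.
In first inversion the root lies a sixth above the bass: a sixth above C# in A major is A.
The chord tones are C#, E, A, giving A major.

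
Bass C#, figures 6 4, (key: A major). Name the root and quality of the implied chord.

The figures 6 4 indicate a triad in second inversion.
In second inversion the root lies a fourth above the bass: a fourth above C# in A major is F#.
The chord tones are C#, F#, A, giving F# minor.

F# minor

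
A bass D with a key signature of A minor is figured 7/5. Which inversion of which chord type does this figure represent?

7/5 is shorthand for 7/5/3.
Intervals of 7/5/3 above the bass form a seventh chord; the bass is the root, so this is root position.

seventh chord, root position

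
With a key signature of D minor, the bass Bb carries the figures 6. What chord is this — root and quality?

G minor

The figures 6 indicate a triad in first inversion.
In first inversion the root lies a sixth above the bass: a sixth above Bb in D minor is G.
The chord tones are Bb, D, G, giving G minor.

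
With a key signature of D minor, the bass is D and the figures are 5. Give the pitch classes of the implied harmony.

D, F, A

The written figures 5 are shorthand for 5/3: the 3 is implied.
A third above D in this key is F.
A fifth above D in this key is A.
Together with the bass D, this spells D minor in root position.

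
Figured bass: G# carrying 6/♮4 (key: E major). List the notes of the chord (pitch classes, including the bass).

G#, C, E

A fourth above G# in this key is C#, made natural (C) by the ♮ figure.
A sixth above G# in this key is E.
Together with the bass G#, this spells C augmented in second inversion.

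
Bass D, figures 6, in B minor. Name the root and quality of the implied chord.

The figures 6 indicate a triad in first inversion.
In first inversion the root lies a sixth above the bass: a sixth above D in B minor is B.
The chord tones are D, F#, B, giving B minor.

B minor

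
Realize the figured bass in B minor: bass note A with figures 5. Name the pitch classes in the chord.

A, C#, E

The written figures 5 are shorthand for 5/3: the 3 is implied.
A third above A in this key is C#.
A fifth above A in this key is E.
Together with the bass A, this spells A major in root position.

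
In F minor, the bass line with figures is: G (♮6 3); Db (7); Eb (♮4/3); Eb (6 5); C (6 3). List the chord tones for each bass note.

G, Bb, E | Db, F, Ab, C | Eb, G, A, C | Eb, G, Bb, C | C, Eb, Ab

G (♮6/3): G, Bb, E.
Db (7/5/3): Db, F, Ab, C.
Eb (6/♮4/3): Eb, G, A, C.
Eb (6/5/3): Eb, G, Bb, C.
C (6/3): C, Eb, Ab.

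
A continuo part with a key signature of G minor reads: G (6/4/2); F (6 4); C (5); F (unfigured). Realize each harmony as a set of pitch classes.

G, A, C, Eb | F, Bb, D | C, Eb, G | F, A, C

G (6/4/2): G, A, C, Eb.
F (6/4): F, Bb, D.
C (5/3): C, Eb, G.
F (5/3): F, A, C.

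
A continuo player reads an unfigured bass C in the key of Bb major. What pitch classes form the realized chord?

C, Eb, G

An unfigured bass implies 5/3.
A third above C in this key is Eb.
A fifth above C in this key is G.
Together with the bass C, this spells C minor in root position.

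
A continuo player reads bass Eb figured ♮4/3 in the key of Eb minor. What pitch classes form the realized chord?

The written figures ♮4/3 are shorthand for 6/4/3: the 6 is implied.
A third above Eb in this key is Gb.
A fourth above Eb in this key is Ab, made natural (A) by the ♮ figure.
A sixth above Eb in this key is Cb.

Eb, Gb, A, Cb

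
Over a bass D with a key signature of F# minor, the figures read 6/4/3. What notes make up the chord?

A third above D in this key is F#.
A fourth above D in this key is G#.
A sixth above D in this key is B.
Together with the bass D, this spells G# half-diminished seventh in second inversion.

D, F#, G#, B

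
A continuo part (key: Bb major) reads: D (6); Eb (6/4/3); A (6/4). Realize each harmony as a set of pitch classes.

D, F, Bb | Eb, G, A, C | A, D, F

D (6/3): D, F, Bb.
Eb (6/4/3): Eb, G, A, C.
A (6/4): A, D, F.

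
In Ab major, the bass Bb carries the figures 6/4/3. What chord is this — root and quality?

Eb dominant seventh

The figures 6/4/3 indicate a seventh chord in second inversion.
In second inversion the root lies a fourth above the bass: a fourth above Bb in Ab major is Eb.
The chord tones are Bb, Db, Eb, G, giving Eb dominant seventh.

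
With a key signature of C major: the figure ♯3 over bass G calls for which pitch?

Counting 2 letter steps above G lands on B; in C major, that letter is B.
The #3 figure raises it a semitone, giving B#.

B#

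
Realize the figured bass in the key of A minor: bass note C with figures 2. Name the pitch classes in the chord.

The written figures 2 are shorthand for 6/4/2: the 6/4 are implied.
A second above C in this key is D.
A fourth above C in this key is F.
A sixth above C in this key is A.
Together with the bass C, this spells D minor seventh in third inversion.

C, D, F, A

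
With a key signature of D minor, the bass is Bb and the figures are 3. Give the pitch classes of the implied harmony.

Bb, D, F

The written figures 3 are shorthand for 5/3: the 5 is implied.
A third above Bb in this key is D.
A fifth above Bb in this key is F.
Together with the bass Bb, this spells Bb major in root position.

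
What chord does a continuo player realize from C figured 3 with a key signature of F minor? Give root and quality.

C minor

The figures 3 indicate a triad in root position.
In root position the bass is the root, so the root is C.
The chord tones are C, Eb, G, giving C minor.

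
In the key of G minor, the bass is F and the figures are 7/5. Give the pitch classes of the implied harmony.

The written figures 7/5 are shorthand for 7/5/3: the 3 is implied.
A third above F in this key is A.
A fifth above F in this key is C.
A seventh above F in this key is Eb.
Together with the bass F, this spells F dominant seventh in root position.

F, A, C, Eb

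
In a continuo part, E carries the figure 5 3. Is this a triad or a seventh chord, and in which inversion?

Intervals of 5/3 above the bass form a triad; the bass is the root, so this is root position.

triad, root position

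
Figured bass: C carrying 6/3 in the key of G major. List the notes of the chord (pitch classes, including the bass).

A third above C in this key is E.
A sixth above C in this key is A.
Together with the bass C, this spells A minor in first inversion.

C, E, A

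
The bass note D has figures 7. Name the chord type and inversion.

seventh chord, root position

7 is shorthand for 7/5/3.
Intervals of 7/5/3 above the bass form a seventh chord; the bass is the root, so this is root position.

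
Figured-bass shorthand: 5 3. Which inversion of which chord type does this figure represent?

triad, root position

Intervals of 5/3 above the bass form a triad; the bass is the root, so this is root position.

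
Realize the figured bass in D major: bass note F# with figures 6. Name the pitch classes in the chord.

The written figures 6 are shorthand for 6/3: the 3 is implied.
A third above F# in this key is A.
A sixth above F# in this key is D.
Together with the bass F#, this spells D major in first inversion.

F#, A, D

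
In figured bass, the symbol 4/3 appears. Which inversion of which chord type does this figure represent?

4/3 is shorthand for 6/4/3.
Intervals of 6/4/3 above the bass form a seventh chord; the bass is the fifth, so this is second inversion.

seventh chord, second inversion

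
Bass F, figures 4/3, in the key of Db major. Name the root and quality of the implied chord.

The figures 4/3 indicate a seventh chord in second inversion.
In second inversion the root lies a fourth above the bass: a fourth above F in Db major is Bb.
The chord tones are F, Ab, Bb, Db, giving Bb minor seventh.

Bb minor seventh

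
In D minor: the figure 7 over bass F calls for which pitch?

E

Counting 6 letter steps above F lands on E; in D minor, that letter is E.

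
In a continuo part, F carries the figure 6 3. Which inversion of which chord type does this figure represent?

Intervals of 6/3 above the bass form a triad; the bass is the third, so this is first inversion.

triad, first inversion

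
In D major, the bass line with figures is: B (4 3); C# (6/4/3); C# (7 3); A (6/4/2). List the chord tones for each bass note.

B, D, E, G | C#, E, F#, A | C#, E, G, B | A, B, D, F#

B (6/4/3): B, D, E, G.
C# (6/4/3): C#, E, F#, A.
C# (7/5/3): C#, E, G, B.
A (6/4/2): A, B, D, F#.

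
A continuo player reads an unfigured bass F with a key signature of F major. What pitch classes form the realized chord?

F, A, C

An unfigured bass implies 5/3.
A third above F in this key is A.
A fifth above F in this key is C.
Together with the bass F, this spells F major in root position.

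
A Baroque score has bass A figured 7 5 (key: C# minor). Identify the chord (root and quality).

A major seventh

The figures 7 5 indicate a seventh chord in root position.
In root position the bass is the root, so the root is A.
The chord tones are A, C#, E, G#, giving A major seventh.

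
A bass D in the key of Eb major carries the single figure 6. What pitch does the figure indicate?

Counting 5 letter steps above D lands on B; in Eb major, that letter is Bb.

Bb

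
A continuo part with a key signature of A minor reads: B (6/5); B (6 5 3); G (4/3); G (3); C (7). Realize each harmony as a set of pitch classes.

B (6/5/3): B, D, F, G.
B (6/5/3): B, D, F, G.
G (6/4/3): G, B, C, E.
G (5/3): G, B, D.
C (7/5/3): C, E, G, B.

B, D, F, G | B, D, F, G | G, B, C, E | G, B, D | C, E, G, B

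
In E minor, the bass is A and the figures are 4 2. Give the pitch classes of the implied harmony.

A, B, D, F#

The written figures 4 2 are shorthand for 6/4/2: the 6 is implied.
A second above A in this key is B.
A fourth above A in this key is D.
A sixth above A in this key is F#.
Together with the bass A, this spells B minor seventh in third inversion.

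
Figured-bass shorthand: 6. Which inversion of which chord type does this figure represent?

6 is shorthand for 6/3.
Intervals of 6/3 above the bass form a triad; the bass is the third, so this is first inversion.

triad, first inversion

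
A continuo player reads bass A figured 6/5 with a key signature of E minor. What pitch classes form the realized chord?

The written figures 6/5 are shorthand for 6/5/3: the 3 is implied.
A third above A in this key is C.
A fifth above A in this key is E.
A sixth above A in this key is F#.
Together with the bass A, this spells F# half-diminished seventh in first inversion.

A, C, E, F#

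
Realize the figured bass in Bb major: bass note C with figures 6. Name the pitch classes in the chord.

The written figures 6 are shorthand for 6/3: the 3 is implied.
A third above C in this key is Eb.
A sixth above C in this key is A.
Together with the bass C, this spells A diminished in first inversion.

C, Eb, A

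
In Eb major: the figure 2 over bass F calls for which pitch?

Counting 1 letter step above F lands on G; in Eb major, that letter is G.

G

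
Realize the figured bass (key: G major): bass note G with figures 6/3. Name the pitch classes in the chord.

A third above G in this key is B.
A sixth above G in this key is E.
Together with the bass G, this spells E minor in first inversion.

G, B, E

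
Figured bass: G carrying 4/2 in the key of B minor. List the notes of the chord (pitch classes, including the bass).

The written figures 4/2 are shorthand for 6/4/2: the 6 is implied.
A second above G in this key is A.
A fourth above G in this key is C#.
A sixth above G in this key is E.
Together with the bass G, this spells A dominant seventh in third inversion.

G, A, C#, E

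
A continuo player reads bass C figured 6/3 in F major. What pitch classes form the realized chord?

C, E, A

A third above C in this key is E.
A sixth above C in this key is A.
Together with the bass C, this spells A minor in first inversion.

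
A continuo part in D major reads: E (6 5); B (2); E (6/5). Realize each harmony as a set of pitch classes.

E (6/5/3): E, G, B, C#.
B (6/4/2): B, C#, E, G.
E (6/5/3): E, G, B, C#.

E, G, B, C# | B, C#, E, G | E, G, B, C#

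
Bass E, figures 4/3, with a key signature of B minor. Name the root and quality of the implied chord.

A dominant seventh

The figures 4/3 indicate a seventh chord in second inversion.
In second inversion the root lies a fourth above the bass: a fourth above E in B minor is A.
The chord tones are E, G, A, C#, giving A dominant seventh.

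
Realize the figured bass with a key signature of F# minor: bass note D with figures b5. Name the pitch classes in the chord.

D, F#, Ab

The written figures b5 are shorthand for 5/3: the 3 is implied.
A third above D in this key is F#.
A fifth above D in this key is A, lowered to Ab by the flat.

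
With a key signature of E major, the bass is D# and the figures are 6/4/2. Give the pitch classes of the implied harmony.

A second above D# in this key is E.
A fourth above D# in this key is G#.
A sixth above D# in this key is B.
Together with the bass D#, this spells E major seventh in third inversion.

D#, E, G#, B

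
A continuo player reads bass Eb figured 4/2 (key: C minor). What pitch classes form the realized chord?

The written figures 4/2 are shorthand for 6/4/2: the 6 is implied.
A second above Eb in this key is F.
A fourth above Eb in this key is Ab.
A sixth above Eb in this key is C.
Together with the bass Eb, this spells F minor seventh in third inversion.

Eb, F, Ab, C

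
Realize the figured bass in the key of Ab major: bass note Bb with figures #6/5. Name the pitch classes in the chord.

The written figures #6/5 are shorthand for 6/5/3: the 3 is implied.
A third above Bb in this key is Db.
A fifth above Bb in this key is F.
A sixth above Bb in this key is G, raised to G# by the sharp.

Bb, Db, F, G#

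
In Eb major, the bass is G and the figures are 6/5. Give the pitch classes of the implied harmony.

The written figures 6/5 are shorthand for 6/5/3: the 3 is implied.
A third above G in this key is Bb.
A fifth above G in this key is D.
A sixth above G in this key is Eb.
Together with the bass G, this spells Eb major seventh in first inversion.

G, Bb, D, Eb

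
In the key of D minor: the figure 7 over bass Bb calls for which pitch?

Counting 6 letter steps above Bb lands on A; in D minor, that letter is A.

A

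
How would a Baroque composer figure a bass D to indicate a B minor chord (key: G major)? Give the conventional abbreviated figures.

6

D is the third of B minor, so the chord is in first inversion.
A triad in first inversion is figured 6/3, conventionally abbreviated 6.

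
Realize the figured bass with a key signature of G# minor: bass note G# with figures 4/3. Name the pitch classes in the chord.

G#, B, C#, E

The written figures 4/3 are shorthand for 6/4/3: the 6 is implied.
A third above G# in this key is B.
A fourth above G# in this key is C#.
A sixth above G# in this key is E.
Together with the bass G#, this spells C# minor seventh in second inversion.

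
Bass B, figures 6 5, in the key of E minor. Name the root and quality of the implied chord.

G major seventh

The figures 6 5 indicate a seventh chord in first inversion.
In first inversion the root lies a sixth above the bass: a sixth above B in E minor is G.
The chord tones are B, D, F#, G, giving G major seventh.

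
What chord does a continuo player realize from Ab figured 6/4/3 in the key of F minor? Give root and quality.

The figures 6/4/3 indicate a seventh chord in second inversion.
In second inversion the root lies a fourth above the bass: a fourth above Ab in F minor is Db.
The chord tones are Ab, C, Db, F, giving Db major seventh.

Db major seventh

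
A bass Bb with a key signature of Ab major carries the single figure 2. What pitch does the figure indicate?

C

Counting 1 letter step above Bb lands on C; in Ab major, that letter is C.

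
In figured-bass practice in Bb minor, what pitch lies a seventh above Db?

Counting 6 letter steps above Db lands on C; in Bb minor, that letter is C.

C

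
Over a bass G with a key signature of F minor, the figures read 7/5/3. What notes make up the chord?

G, Bb, Db, F

A third above G in this key is Bb.
A fifth above G in this key is Db.
A seventh above G in this key is F.
Together with the bass G, this spells G half-diminished seventh in root position.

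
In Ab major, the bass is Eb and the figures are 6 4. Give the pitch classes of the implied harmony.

Eb, Ab, C

A fourth above Eb in this key is Ab.
A sixth above Eb in this key is C.
Together with the bass Eb, this spells Ab major in second inversion.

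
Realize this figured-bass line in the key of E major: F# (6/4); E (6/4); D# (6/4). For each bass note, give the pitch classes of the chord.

F# (6/4): F#, B, D#.
E (6/4): E, A, C#.
D# (6/4): D#, G#, B.

F#, B, D# | E, A, C# | D#, G#, B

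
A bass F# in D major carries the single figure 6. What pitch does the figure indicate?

D

Counting 5 letter steps above F# lands on D; in D major, that letter is D.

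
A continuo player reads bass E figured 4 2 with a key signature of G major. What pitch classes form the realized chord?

The written figures 4 2 are shorthand for 6/4/2: the 6 is implied.
A second above E in this key is F#.
A fourth above E in this key is A.
A sixth above E in this key is C.
Together with the bass E, this spells F# half-diminished seventh in third inversion.

E, F#, A, C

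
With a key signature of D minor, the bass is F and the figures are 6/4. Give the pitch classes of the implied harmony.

A fourth above F in this key is Bb.
A sixth above F in this key is D.
Together with the bass F, this spells Bb major in second inversion.

F, Bb, D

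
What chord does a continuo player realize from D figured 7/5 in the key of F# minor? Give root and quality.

D major seventh

The figures 7/5 indicate a seventh chord in root position.
In root position the bass is the root, so the root is D.
The chord tones are D, F#, A, C#, giving D major seventh.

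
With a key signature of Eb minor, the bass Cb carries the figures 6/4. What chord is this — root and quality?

The figures 6/4 indicate a triad in second inversion.
In second inversion the root lies a fourth above the bass: a fourth above Cb in Eb minor is F.
The chord tones are Cb, F, Ab, giving F diminished.

F diminished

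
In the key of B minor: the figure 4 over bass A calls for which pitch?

Counting 3 letter steps above A lands on D; in B minor, that letter is D.

D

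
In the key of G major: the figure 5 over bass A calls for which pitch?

E

Counting 4 letter steps above A lands on E; in G major, that letter is E.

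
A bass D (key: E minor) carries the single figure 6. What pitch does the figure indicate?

B

Counting 5 letter steps above D lands on B; in E minor, that letter is B.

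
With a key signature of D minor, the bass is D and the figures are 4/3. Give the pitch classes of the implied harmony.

The written figures 4/3 are shorthand for 6/4/3: the 6 is implied.
A third above D in this key is F.
A fourth above D in this key is G.
A sixth above D in this key is Bb.
Together with the bass D, this spells G minor seventh in second inversion.

D, F, G, Bb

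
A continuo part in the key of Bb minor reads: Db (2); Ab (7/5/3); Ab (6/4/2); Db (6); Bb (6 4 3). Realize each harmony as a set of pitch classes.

Db, Eb, Gb, Bb | Ab, C, Eb, Gb | Ab, Bb, Db, F | Db, F, Bb | Bb, Db, Eb, Gb

Db (6/4/2): Db, Eb, Gb, Bb.
Ab (7/5/3): Ab, C, Eb, Gb.
Ab (6/4/2): Ab, Bb, Db, F.
Db (6/3): Db, F, Bb.
Bb (6/4/3): Bb, Db, Eb, Gb.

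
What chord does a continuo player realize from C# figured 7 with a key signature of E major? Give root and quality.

The figures 7 indicate a seventh chord in root position.
In root position the bass is the root, so the root is C#.
The chord tones are C#, E, G#, B, giving C# minor seventh.

C# minor seventh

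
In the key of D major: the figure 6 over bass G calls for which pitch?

E

Counting 5 letter steps above G lands on E; in D major, that letter is E.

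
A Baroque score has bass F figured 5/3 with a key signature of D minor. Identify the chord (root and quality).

The figures 5/3 indicate a triad in root position.
In root position the bass is the root, so the root is F.
The chord tones are F, A, C, giving F major.

F major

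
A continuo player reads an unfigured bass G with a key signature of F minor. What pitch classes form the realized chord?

G, Bb, Db

An unfigured bass implies 5/3.
A third above G in this key is Bb.
A fifth above G in this key is Db.
Together with the bass G, this spells G diminished in root position.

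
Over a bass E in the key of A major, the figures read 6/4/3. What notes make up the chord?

E, G#, A, C#

A third above E in this key is G#.
A fourth above E in this key is A.
A sixth above E in this key is C#.
Together with the bass E, this spells A major seventh in second inversion.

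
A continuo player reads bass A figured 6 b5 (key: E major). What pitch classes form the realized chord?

The written figures 6 b5 are shorthand for 6/5/3: the 3 is implied.
A third above A in this key is C#.
A fifth above A in this key is E, lowered to Eb by the flat.
A sixth above A in this key is F#.

A, C#, Eb, F#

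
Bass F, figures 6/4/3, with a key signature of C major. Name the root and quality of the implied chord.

B half-diminished seventh

The figures 6/4/3 indicate a seventh chord in second inversion.
In second inversion the root lies a fourth above the bass: a fourth above F in C major is B.
The chord tones are F, A, B, D, giving B half-diminished seventh.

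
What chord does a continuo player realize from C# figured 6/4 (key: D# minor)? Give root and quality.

F# major

The figures 6/4 indicate a triad in second inversion.
In second inversion the root lies a fourth above the bass: a fourth above C# in D# minor is F#.
The chord tones are C#, F#, A#, giving F# major.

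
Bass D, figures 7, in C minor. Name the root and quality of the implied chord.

D half-diminished seventh

The figures 7 indicate a seventh chord in root position.
In root position the bass is the root, so the root is D.
The chord tones are D, F, Ab, C, giving D half-diminished seventh.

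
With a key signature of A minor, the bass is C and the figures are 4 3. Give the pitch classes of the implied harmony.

The written figures 4 3 are shorthand for 6/4/3: the 6 is implied.
A third above C in this key is E.
A fourth above C in this key is F.
A sixth above C in this key is A.
Together with the bass C, this spells F major seventh in second inversion.

C, E, F, A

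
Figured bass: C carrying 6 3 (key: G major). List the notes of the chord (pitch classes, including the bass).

C, E, A

A third above C in this key is E.
A sixth above C in this key is A.
Together with the bass C, this spells A minor in first inversion.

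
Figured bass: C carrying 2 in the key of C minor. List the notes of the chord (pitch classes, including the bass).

C, D, F, Ab

The written figures 2 are shorthand for 6/4/2: the 6/4 are implied.
A second above C in this key is D.
A fourth above C in this key is F.
A sixth above C in this key is Ab.
Together with the bass C, this spells D half-diminished seventh in third inversion.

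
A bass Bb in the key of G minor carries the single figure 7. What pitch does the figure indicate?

A

Counting 6 letter steps above Bb lands on A; in G minor, that letter is A.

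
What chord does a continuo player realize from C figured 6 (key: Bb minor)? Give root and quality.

Ab major

The figures 6 indicate a triad in first inversion.
In first inversion the root lies a sixth above the bass: a sixth above C in Bb minor is Ab.
The chord tones are C, Eb, Ab, giving Ab major.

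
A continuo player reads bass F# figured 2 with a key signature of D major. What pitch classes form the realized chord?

F#, G, B, D

The written figures 2 are shorthand for 6/4/2: the 6/4 are implied.
A second above F# in this key is G.
A fourth above F# in this key is B.
A sixth above F# in this key is D.
Together with the bass F#, this spells G major seventh in third inversion.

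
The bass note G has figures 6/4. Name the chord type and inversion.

triad, second inversion

Intervals of 6/4 above the bass form a triad; the bass is the fifth, so this is second inversion.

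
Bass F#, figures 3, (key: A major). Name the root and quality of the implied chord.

The figures 3 indicate a triad in root position.
In root position the bass is the root, so the root is F#.
The chord tones are F#, A, C#, giving F# minor.

F# minor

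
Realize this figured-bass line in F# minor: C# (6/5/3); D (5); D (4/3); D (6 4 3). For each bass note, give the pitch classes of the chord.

C# (6/5/3): C#, E, G#, A.
D (5/3): D, F#, A.
D (6/4/3): D, F#, G#, B.
D (6/4/3): D, F#, G#, B.

C#, E, G#, A | D, F#, A | D, F#, G#, B | D, F#, G#, B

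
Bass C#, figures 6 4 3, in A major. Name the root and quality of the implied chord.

The figures 6 4 3 indicate a seventh chord in second inversion.
In second inversion the root lies a fourth above the bass: a fourth above C# in A major is F#.
The chord tones are C#, E, F#, A, giving F# minor seventh.

F# minor seventh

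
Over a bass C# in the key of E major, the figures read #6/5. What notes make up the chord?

The written figures #6/5 are shorthand for 6/5/3: the 3 is implied.
A third above C# in this key is E.
A fifth above C# in this key is G#.
A sixth above C# in this key is A, raised to A# by the sharp.
Together with the bass C#, this spells A# half-diminished seventh in first inversion.

C#, E, G#, A#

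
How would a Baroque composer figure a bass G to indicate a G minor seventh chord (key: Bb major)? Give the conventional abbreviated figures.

G is the root of G minor seventh, so the chord is in root position.
A seventh chord in root position is figured 7/5/3, conventionally abbreviated 7.

7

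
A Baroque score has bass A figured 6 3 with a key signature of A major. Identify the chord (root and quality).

The figures 6 3 indicate a triad in first inversion.
In first inversion the root lies a sixth above the bass: a sixth above A in A major is F#.
The chord tones are A, C#, F#, giving F# minor.

F# minor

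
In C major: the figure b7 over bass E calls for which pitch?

Counting 6 letter steps above E lands on D; in C major, that letter is D.
The b7 figure lowers it a semitone, giving Db.

Db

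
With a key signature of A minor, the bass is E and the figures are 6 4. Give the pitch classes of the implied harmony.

A fourth above E in this key is A.
A sixth above E in this key is C.
Together with the bass E, this spells A minor in second inversion.

E, A, C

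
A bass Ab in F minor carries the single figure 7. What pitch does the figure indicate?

Counting 6 letter steps above Ab lands on G; in F minor, that letter is G.

G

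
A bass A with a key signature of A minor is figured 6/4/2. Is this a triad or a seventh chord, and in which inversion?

Intervals of 6/4/2 above the bass form a seventh chord; the bass is the seventh, so this is third inversion.

seventh chord, third inversion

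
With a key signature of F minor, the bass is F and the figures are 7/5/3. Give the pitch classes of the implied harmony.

A third above F in this key is Ab.
A fifth above F in this key is C.
A seventh above F in this key is Eb.
Together with the bass F, this spells F minor seventh in root position.

F, Ab, C, Eb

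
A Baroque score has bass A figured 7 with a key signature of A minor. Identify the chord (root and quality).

A minor seventh

The figures 7 indicate a seventh chord in root position.
In root position the bass is the root, so the root is A.
The chord tones are A, C, E, G, giving A minor seventh.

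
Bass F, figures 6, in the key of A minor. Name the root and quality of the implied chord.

The figures 6 indicate a triad in first inversion.
In first inversion the root lies a sixth above the bass: a sixth above F in A minor is D.
The chord tones are F, A, D, giving D minor.

D minor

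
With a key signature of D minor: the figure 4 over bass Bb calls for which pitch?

E

Counting 3 letter steps above Bb lands on E; in D minor, that letter is E.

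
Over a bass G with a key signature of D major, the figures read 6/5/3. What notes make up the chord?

G, B, D, E

A third above G in this key is B.
A fifth above G in this key is D.
A sixth above G in this key is E.
Together with the bass G, this spells E minor seventh in first inversion.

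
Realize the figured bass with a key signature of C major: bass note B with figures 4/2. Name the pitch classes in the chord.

The written figures 4/2 are shorthand for 6/4/2: the 6 is implied.
A second above B in this key is C.
A fourth above B in this key is E.
A sixth above B in this key is G.
Together with the bass B, this spells C major seventh in third inversion.

B, C, E, G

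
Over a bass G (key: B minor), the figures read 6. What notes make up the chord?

G, B, E

The written figures 6 are shorthand for 6/3: the 3 is implied.
A third above G in this key is B.
A sixth above G in this key is E.
Together with the bass G, this spells E minor in first inversion.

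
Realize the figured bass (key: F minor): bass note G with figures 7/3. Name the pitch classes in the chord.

G, Bb, Db, F

The written figures 7/3 are shorthand for 7/5/3: the 5 is implied.
A third above G in this key is Bb.
A fifth above G in this key is Db.
A seventh above G in this key is F.
Together with the bass G, this spells G half-diminished seventh in root position.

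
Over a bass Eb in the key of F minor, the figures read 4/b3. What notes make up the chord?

The written figures 4/b3 are shorthand for 6/4/3: the 6 is implied.
A third above Eb in this key is G, lowered to Gb by the flat.
A fourth above Eb in this key is Ab.
A sixth above Eb in this key is C.
Together with the bass Eb, this spells Ab dominant seventh in second inversion.

Eb, Gb, Ab, C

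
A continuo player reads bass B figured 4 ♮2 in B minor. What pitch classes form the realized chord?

The written figures 4 ♮2 are shorthand for 6/4/2: the 6 is implied.
A second above B in this key is C#, made natural (C) by the ♮ figure.
A fourth above B in this key is E.
A sixth above B in this key is G.
Together with the bass B, this spells C major seventh in third inversion.

B, C, E, G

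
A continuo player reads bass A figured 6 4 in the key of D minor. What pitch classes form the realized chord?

A, D, F

A fourth above A in this key is D.
A sixth above A in this key is F.
Together with the bass A, this spells D minor in second inversion.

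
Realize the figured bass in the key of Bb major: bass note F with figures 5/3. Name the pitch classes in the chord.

F, A, C

A third above F in this key is A.
A fifth above F in this key is C.
Together with the bass F, this spells F major in root position.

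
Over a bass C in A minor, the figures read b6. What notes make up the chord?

The written figures b6 are shorthand for 6/3: the 3 is implied.
A third above C in this key is E.
A sixth above C in this key is A, lowered to Ab by the flat.
Together with the bass C, this spells Ab augmented in first inversion.

C, E, Ab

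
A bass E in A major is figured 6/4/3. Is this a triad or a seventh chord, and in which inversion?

seventh chord, second inversion

Intervals of 6/4/3 above the bass form a seventh chord; the bass is the fifth, so this is second inversion.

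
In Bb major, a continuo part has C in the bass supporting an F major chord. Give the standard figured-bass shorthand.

C is the fifth of F major, so the chord is in second inversion.
A triad in second inversion is figured 6/4, conventionally abbreviated 6/4.

6/4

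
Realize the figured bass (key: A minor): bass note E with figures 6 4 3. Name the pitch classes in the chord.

A third above E in this key is G.
A fourth above E in this key is A.
A sixth above E in this key is C.
Together with the bass E, this spells A minor seventh in second inversion.

E, G, A, C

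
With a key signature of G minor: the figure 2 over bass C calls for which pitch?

D

Counting 1 letter step above C lands on D; in G minor, that letter is D.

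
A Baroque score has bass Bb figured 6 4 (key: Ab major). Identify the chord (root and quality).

Eb major

The figures 6 4 indicate a triad in second inversion.
In second inversion the root lies a fourth above the bass: a fourth above Bb in Ab major is Eb.
The chord tones are Bb, Eb, G, giving Eb major.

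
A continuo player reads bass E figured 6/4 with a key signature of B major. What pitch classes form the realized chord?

A fourth above E in this key is A#.
A sixth above E in this key is C#.
Together with the bass E, this spells A# diminished in second inversion.

E, A#, C#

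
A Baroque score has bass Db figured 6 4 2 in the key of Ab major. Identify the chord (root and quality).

The figures 6 4 2 indicate a seventh chord in third inversion.
In third inversion the root lies a second above the bass: a second above Db in Ab major is Eb.
The chord tones are Db, Eb, G, Bb, giving Eb dominant seventh.

Eb dominant seventh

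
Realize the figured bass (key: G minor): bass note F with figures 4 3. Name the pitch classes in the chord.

The written figures 4 3 are shorthand for 6/4/3: the 6 is implied.
A third above F in this key is A.
A fourth above F in this key is Bb.
A sixth above F in this key is D.
Together with the bass F, this spells Bb major seventh in second inversion.

F, A, Bb, D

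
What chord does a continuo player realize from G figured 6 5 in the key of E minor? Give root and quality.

The figures 6 5 indicate a seventh chord in first inversion.
In first inversion the root lies a sixth above the bass: a sixth above G in E minor is E.
The chord tones are G, B, D, E, giving E minor seventh.

E minor seventh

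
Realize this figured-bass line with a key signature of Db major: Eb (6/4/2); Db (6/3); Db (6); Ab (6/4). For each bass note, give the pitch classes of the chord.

Eb (6/4/2): Eb, F, Ab, C.
Db (6/3): Db, F, Bb.
Db (6/3): Db, F, Bb.
Ab (6/4): Ab, Db, F.

Eb, F, Ab, C | Db, F, Bb | Db, F, Bb | Ab, Db, F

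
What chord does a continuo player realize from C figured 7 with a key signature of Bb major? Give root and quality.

The figures 7 indicate a seventh chord in root position.
In root position the bass is the root, so the root is C.
The chord tones are C, Eb, G, Bb, giving C minor seventh.

C minor seventh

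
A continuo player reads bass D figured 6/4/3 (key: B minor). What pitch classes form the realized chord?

A third above D in this key is F#.
A fourth above D in this key is G.
A sixth above D in this key is B.
Together with the bass D, this spells G major seventh in second inversion.

D, F#, G, B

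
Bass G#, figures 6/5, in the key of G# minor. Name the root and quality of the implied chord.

The figures 6/5 indicate a seventh chord in first inversion.
In first inversion the root lies a sixth above the bass: a sixth above G# in G# minor is E.
The chord tones are G#, B, D#, E, giving E major seventh.

E major seventh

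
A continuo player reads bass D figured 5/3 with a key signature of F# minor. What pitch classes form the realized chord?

D, F#, A

A third above D in this key is F#.
A fifth above D in this key is A.
Together with the bass D, this spells D major in root position.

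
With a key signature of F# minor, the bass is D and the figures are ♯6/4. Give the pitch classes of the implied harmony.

D, G#, B#

A fourth above D in this key is G#.
A sixth above D in this key is B, raised to B# by the sharp.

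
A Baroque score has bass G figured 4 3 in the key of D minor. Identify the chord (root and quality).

The figures 4 3 indicate a seventh chord in second inversion.
In second inversion the root lies a fourth above the bass: a fourth above G in D minor is C.
The chord tones are G, Bb, C, E, giving C dominant seventh.

C dominant seventh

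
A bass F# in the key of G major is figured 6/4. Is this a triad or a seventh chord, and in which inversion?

triad, second inversion

Intervals of 6/4 above the bass form a triad; the bass is the fifth, so this is second inversion.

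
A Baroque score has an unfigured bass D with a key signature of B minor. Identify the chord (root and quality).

An unfigured bass indicates a triad in root position.
In root position the bass is the root, so the root is D.
The chord tones are D, F#, A, giving D major.

D major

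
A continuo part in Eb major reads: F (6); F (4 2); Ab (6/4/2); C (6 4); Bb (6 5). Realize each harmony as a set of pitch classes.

F (6/3): F, Ab, D.
F (6/4/2): F, G, Bb, D.
Ab (6/4/2): Ab, Bb, D, F.
C (6/4): C, F, Ab.
Bb (6/5/3): Bb, D, F, G.

F, Ab, D | F, G, Bb, D | Ab, Bb, D, F | C, F, Ab | Bb, D, F, G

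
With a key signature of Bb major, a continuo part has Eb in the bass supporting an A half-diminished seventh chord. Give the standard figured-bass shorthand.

Eb is the fifth of A half-diminished seventh, so the chord is in second inversion.
A seventh chord in second inversion is figured 6/4/3, conventionally abbreviated 4/3.

4/3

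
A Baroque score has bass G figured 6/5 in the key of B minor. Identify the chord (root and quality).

The figures 6/5 indicate a seventh chord in first inversion.
In first inversion the root lies a sixth above the bass: a sixth above G in B minor is E.
The chord tones are G, B, D, E, giving E minor seventh.

E minor seventh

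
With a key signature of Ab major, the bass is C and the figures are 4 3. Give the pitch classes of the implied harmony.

C, Eb, F, Ab

The written figures 4 3 are shorthand for 6/4/3: the 6 is implied.
A third above C in this key is Eb.
A fourth above C in this key is F.
A sixth above C in this key is Ab.
Together with the bass C, this spells F minor seventh in second inversion.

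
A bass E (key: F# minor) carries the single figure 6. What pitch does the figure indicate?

Counting 5 letter steps above E lands on C; in F# minor, that letter is C#.

C#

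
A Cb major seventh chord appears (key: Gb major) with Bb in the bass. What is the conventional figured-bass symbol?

4/2

Bb is the seventh of Cb major seventh, so the chord is in third inversion.
A seventh chord in third inversion is figured 6/4/2, conventionally abbreviated 4/2.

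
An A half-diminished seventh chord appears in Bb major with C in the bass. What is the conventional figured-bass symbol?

6/5

C is the third of A half-diminished seventh, so the chord is in first inversion.
A seventh chord in first inversion is figured 6/5/3, conventionally abbreviated 6/5.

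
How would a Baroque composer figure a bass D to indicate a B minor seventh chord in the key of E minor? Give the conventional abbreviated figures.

6/5

D is the third of B minor seventh, so the chord is in first inversion.
A seventh chord in first inversion is figured 6/5/3, conventionally abbreviated 6/5.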